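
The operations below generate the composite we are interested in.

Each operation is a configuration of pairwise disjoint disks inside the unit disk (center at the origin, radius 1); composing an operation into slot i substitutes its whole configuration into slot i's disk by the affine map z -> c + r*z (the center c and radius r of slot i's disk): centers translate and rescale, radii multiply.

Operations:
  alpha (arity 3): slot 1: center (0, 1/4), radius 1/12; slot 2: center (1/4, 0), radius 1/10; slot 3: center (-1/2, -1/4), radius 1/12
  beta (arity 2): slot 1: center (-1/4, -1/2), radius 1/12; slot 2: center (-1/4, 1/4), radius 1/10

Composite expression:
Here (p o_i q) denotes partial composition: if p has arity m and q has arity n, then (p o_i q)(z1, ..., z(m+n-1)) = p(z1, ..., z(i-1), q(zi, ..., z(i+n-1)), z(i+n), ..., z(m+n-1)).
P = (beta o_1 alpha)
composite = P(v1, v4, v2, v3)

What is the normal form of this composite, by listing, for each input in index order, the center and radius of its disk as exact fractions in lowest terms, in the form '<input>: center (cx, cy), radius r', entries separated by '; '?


v1: center (-1/4, -23/48), radius 1/144; v2: center (-7/24, -25/48), radius 1/144; v3: center (-1/4, 1/4), radius 1/10; v4: center (-11/48, -1/2), radius 1/120

Only the slot chain above each v matters under beta; compose those maps.
input v1: composing its 2 substitution steps yields center (-1/4, -23/48), radius 1/144
input v4: composing its 2 substitution steps yields center (-11/48, -1/2), radius 1/120
input v2: composing its 2 substitution steps yields center (-7/24, -25/48), radius 1/144
input v3: composing its 1 substitution step yields center (-1/4, 1/4), radius 1/10


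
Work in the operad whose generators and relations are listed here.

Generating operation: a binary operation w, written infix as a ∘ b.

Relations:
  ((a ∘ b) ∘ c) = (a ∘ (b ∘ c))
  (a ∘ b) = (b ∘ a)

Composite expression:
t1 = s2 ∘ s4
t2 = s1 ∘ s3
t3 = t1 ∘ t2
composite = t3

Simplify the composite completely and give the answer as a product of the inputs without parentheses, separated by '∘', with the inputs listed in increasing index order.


With w associative and commutative, the s-input set is all that matters.
(s2 ∘ s4) unparenthesizes to s2 ∘ s4
(s1 ∘ s3) unparenthesizes to s1 ∘ s3
((s2 ∘ s4) ∘ (s1 ∘ s3)) unparenthesizes to s2 ∘ s4 ∘ s1 ∘ s3
commutativity sorts the factors: s1 ∘ s2 ∘ s3 ∘ s4

s1 ∘ s2 ∘ s3 ∘ s4


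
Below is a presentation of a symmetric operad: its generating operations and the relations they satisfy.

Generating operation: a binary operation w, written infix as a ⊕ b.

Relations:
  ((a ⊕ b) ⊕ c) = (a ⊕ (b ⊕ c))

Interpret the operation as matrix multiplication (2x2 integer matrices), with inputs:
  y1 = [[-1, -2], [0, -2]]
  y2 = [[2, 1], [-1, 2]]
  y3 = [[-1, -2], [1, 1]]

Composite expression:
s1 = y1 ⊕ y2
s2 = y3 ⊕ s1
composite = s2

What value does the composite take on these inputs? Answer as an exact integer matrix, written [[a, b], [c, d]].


[[-4, 13], [2, -9]]

(y1 ⊕ y2) = [[0, -5], [2, -4]]
(y3 ⊕ (y1 ⊕ y2)) = [[-4, 13], [2, -9]]


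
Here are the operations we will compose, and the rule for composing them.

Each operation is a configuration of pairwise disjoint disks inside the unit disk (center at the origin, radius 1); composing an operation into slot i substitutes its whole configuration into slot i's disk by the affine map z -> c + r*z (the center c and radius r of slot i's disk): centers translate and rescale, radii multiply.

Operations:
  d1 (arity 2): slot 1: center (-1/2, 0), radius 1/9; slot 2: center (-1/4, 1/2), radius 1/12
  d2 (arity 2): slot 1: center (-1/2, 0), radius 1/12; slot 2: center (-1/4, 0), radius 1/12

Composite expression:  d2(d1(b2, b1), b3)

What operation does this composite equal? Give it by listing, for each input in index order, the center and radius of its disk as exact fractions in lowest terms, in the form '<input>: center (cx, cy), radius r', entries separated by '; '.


b1: center (-25/48, 1/24), radius 1/144; b2: center (-13/24, 0), radius 1/108; b3: center (-1/4, 0), radius 1/12

Below d2, radii multiply path by path; the b-disk centers shift.
b2 passes through 2 substitutions, ending at center (-13/24, 0), radius 1/108
b1 passes through 2 substitutions, ending at center (-25/48, 1/24), radius 1/144
b3 passes through 1 substitution, ending at center (-1/4, 0), radius 1/12


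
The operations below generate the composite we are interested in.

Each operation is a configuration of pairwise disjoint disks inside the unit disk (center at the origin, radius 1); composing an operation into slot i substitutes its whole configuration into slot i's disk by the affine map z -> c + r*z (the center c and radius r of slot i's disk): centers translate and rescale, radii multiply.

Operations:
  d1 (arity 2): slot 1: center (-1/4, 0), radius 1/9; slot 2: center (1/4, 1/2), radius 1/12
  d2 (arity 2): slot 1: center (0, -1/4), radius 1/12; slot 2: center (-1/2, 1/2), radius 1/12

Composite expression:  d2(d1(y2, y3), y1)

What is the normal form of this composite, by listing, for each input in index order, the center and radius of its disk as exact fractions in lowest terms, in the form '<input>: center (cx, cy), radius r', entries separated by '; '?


y1: center (-1/2, 1/2), radius 1/12; y2: center (-1/48, -1/4), radius 1/108; y3: center (1/48, -5/24), radius 1/144


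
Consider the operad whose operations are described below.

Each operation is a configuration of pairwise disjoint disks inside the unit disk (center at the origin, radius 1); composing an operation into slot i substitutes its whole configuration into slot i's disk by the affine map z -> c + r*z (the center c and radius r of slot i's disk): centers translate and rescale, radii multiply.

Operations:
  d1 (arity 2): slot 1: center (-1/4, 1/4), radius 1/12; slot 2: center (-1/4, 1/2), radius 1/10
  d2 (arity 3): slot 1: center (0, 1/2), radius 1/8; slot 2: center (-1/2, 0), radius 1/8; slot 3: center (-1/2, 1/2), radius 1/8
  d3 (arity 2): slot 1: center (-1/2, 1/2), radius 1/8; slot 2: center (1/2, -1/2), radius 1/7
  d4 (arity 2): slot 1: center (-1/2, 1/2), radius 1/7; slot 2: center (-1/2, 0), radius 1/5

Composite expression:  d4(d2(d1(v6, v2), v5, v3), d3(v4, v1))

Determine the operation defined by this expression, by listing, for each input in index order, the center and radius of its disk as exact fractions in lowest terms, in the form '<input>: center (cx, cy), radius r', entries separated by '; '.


Below d4, radii multiply path by path; the v-disk centers shift.
input v6: composing its 3 substitution steps yields center (-113/224, 129/224), radius 1/672
input v2: composing its 3 substitution steps yields center (-113/224, 65/112), radius 1/560
input v5: composing its 2 substitution steps yields center (-4/7, 1/2), radius 1/56
input v3: composing its 2 substitution steps yields center (-4/7, 4/7), radius 1/56
input v4: composing its 2 substitution steps yields center (-3/5, 1/10), radius 1/40
input v1: composing its 2 substitution steps yields center (-2/5, -1/10), radius 1/35

v1: center (-2/5, -1/10), radius 1/35; v2: center (-113/224, 65/112), radius 1/560; v3: center (-4/7, 4/7), radius 1/56; v4: center (-3/5, 1/10), radius 1/40; v5: center (-4/7, 1/2), radius 1/56; v6: center (-113/224, 129/224), radius 1/672


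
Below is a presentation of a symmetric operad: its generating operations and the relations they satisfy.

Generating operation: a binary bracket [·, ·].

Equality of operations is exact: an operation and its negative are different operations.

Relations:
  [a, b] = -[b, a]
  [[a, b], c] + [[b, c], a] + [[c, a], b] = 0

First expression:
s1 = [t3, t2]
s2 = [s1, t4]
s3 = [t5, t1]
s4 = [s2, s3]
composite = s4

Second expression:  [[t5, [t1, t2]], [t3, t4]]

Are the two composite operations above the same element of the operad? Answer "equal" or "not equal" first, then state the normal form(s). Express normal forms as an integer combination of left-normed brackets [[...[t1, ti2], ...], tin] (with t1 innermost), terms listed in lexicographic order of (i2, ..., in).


not equal; the first gives -[[[[t1, t5], t2], t3], t4] + [[[[t1, t5], t3], t2], t4] + [[[[t1, t5], t4], t2], t3] - [[[[t1, t5], t4], t3], t2] and the second -[[[[t1, t2], t5], t3], t4] + [[[[t1, t2], t5], t4], t3]

The first expression, normalized: -[[[[t1, t5], t2], t3], t4] + [[[[t1, t5], t3], t2], t4] + [[[[t1, t5], t4], t2], t3] - [[[[t1, t5], t4], t3], t2]
The second expression, normalized: -[[[[t1, t2], t5], t3], t4] + [[[[t1, t2], t5], t4], t3]
They disagree, so not equal.


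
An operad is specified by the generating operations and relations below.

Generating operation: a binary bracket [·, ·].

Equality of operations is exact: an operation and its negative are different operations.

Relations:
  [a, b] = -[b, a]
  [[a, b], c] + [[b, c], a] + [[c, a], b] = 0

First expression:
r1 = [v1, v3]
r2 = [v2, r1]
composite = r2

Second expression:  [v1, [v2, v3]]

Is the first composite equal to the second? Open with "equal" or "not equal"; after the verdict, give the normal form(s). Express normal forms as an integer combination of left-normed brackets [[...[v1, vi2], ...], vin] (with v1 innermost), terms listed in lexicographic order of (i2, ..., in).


not equal; first: -[[v1, v3], v2]; second: [[v1, v2], v3] - [[v1, v3], v2]

The first composite normalizes to -[[v1, v3], v2]
The second composite normalizes to [[v1, v2], v3] - [[v1, v3], v2]
Different reductions; not equal.


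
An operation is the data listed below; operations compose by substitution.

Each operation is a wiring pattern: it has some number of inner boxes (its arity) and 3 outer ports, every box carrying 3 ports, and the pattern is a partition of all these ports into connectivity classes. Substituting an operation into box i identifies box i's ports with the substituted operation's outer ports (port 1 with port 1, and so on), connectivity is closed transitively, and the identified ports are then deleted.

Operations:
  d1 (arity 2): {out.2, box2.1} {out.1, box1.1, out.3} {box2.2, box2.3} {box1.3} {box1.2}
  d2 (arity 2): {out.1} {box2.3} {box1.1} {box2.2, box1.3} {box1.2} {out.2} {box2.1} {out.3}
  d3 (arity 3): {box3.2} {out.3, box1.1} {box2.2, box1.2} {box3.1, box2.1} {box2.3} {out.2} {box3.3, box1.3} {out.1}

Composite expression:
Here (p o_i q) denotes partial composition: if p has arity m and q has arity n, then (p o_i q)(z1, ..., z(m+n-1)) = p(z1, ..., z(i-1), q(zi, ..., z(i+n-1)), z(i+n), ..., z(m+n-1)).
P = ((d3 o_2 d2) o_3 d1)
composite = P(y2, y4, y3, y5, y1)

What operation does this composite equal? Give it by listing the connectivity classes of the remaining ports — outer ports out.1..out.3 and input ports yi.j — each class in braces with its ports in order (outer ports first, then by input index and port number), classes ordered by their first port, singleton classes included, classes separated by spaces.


{out.1} {out.2} {out.3, y2.1} {y1.1} {y1.2} {y1.3, y2.3} {y2.2} {y3.1} {y3.2} {y3.3} {y4.1} {y4.2} {y4.3, y5.1} {y5.2, y5.3}

Two ports join when wires chain via d3-identified ports.
stage d1: inputs (y3, y5), connectivity {out.1, out.3, y3.1} {out.2, y5.1} {y3.2} {y3.3} {y5.2, y5.3}, out.j its boundary
stage d2: inputs (y4, y3, y5), connectivity {out.1} {out.2} {out.3} {y3.1} {y3.2} {y3.3} {y4.1} {y4.2} {y4.3, y5.1} {y5.2, y5.3}, out.j its boundary
stage d3: inputs (y2, y4, y3, y5, y1), connectivity {out.1} {out.2} {out.3, y2.1} {y1.1} {y1.2} {y1.3, y2.3} {y2.2} {y3.1} {y3.2} {y3.3} {y4.1} {y4.2} {y4.3, y5.1} {y5.2, y5.3}, out.j its boundary


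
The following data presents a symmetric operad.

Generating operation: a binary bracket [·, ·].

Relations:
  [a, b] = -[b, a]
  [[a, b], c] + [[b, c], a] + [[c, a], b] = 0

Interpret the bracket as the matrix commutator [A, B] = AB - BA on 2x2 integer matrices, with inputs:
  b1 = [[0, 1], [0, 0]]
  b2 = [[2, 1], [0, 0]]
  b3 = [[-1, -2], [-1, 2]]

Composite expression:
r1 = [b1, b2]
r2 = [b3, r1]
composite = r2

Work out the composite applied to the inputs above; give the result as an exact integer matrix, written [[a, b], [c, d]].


[b1, b2] = [[0, -2], [0, 0]]
[b3, [b1, b2]] = [[-2, 6], [0, 2]]

[[-2, 6], [0, 2]]


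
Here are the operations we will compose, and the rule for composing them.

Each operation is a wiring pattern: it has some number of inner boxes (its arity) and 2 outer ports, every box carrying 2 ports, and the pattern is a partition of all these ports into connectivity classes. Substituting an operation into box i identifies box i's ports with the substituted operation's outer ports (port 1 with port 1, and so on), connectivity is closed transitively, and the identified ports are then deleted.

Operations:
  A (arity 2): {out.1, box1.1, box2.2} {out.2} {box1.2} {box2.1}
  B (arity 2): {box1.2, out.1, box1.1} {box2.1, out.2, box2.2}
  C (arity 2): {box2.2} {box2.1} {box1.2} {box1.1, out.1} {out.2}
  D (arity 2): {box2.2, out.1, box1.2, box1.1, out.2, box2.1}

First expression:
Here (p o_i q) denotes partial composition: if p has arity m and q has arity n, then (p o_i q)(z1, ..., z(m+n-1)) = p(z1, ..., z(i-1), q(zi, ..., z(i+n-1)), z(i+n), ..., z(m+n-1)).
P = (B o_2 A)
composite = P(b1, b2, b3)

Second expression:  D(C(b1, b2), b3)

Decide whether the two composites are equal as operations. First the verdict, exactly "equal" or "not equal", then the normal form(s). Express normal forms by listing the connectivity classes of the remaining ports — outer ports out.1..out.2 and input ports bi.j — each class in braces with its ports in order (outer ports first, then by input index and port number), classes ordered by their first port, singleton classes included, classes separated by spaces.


not equal: they reduce to {out.1, b1.1, b1.2} {out.2, b2.1, b3.2} {b2.2} {b3.1} and {out.1, out.2, b1.1, b3.1, b3.2} {b1.2} {b2.1} {b2.2}


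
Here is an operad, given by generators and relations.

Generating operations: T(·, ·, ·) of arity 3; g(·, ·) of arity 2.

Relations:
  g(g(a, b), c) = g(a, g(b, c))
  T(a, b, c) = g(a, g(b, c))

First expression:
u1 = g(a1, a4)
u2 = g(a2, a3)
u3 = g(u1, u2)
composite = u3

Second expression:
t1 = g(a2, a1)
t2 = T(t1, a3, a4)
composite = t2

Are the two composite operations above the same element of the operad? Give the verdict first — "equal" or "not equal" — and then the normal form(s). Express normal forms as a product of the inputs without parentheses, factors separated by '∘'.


The first expression reduces to a1 ∘ a4 ∘ a2 ∘ a3
The second expression reduces to a2 ∘ a1 ∘ a3 ∘ a4
The forms do not match — not equal.

not equal: they reduce to a1 ∘ a4 ∘ a2 ∘ a3 and a2 ∘ a1 ∘ a3 ∘ a4


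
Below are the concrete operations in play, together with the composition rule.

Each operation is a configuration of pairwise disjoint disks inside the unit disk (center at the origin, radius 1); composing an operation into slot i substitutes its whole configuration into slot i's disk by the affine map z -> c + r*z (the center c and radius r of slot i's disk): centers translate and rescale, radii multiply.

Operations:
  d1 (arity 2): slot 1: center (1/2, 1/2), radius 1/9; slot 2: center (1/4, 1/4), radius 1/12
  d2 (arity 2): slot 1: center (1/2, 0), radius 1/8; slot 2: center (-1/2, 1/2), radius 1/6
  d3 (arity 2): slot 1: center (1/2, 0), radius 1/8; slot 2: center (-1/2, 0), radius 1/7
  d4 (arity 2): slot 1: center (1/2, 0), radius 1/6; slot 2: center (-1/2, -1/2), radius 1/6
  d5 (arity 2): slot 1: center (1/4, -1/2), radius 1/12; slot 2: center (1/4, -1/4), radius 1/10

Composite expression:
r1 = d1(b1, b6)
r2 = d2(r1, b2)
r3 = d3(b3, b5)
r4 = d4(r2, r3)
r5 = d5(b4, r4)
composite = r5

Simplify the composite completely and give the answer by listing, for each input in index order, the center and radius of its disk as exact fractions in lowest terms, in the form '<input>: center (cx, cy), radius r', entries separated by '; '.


b1: center (99/320, -239/960), radius 1/4320; b2: center (7/24, -29/120), radius 1/360; b3: center (5/24, -3/10), radius 1/480; b4: center (1/4, -1/2), radius 1/12; b5: center (23/120, -3/10), radius 1/420; b6: center (593/1920, -479/1920), radius 1/5760

Follow each b-input down from d5: c' goes to c + r*c', radius to r*r'.
input b4: applying the 1 nested substitution gives center (1/4, -1/2), radius 1/12
input b1: applying the 4 nested substitutions gives center (99/320, -239/960), radius 1/4320
input b6: applying the 4 nested substitutions gives center (593/1920, -479/1920), radius 1/5760
input b2: applying the 3 nested substitutions gives center (7/24, -29/120), radius 1/360
input b3: applying the 3 nested substitutions gives center (5/24, -3/10), radius 1/480
input b5: applying the 3 nested substitutions gives center (23/120, -3/10), radius 1/420


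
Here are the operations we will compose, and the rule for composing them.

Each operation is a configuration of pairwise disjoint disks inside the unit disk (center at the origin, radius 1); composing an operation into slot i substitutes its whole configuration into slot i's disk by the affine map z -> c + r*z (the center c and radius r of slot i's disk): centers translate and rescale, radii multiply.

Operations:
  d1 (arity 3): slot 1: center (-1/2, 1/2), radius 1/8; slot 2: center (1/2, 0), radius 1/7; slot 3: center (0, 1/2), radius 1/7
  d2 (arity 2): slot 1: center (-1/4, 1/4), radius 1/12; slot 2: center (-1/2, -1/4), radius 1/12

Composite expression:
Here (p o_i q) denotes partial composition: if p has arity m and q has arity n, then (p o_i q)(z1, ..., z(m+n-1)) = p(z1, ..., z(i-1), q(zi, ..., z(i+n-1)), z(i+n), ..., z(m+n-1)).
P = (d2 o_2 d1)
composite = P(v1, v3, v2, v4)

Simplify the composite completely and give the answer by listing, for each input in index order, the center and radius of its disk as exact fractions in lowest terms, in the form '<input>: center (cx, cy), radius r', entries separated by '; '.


v1: center (-1/4, 1/4), radius 1/12; v2: center (-11/24, -1/4), radius 1/84; v3: center (-13/24, -5/24), radius 1/96; v4: center (-1/2, -5/24), radius 1/84

Each v-disk chains the slot maps above it in d2; radii multiply.
v1: after 1 affine step, its disk has center (-1/4, 1/4), radius 1/12
v3: after 2 affine steps, its disk has center (-13/24, -5/24), radius 1/96
v2: after 2 affine steps, its disk has center (-11/24, -1/4), radius 1/84
v4: after 2 affine steps, its disk has center (-1/2, -5/24), radius 1/84


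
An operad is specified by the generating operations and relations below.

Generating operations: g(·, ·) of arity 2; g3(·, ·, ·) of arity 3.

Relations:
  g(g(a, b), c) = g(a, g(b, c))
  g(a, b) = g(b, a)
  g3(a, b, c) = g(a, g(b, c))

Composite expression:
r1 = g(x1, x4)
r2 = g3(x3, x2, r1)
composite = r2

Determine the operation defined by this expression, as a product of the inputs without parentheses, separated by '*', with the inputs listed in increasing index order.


x1 * x2 * x3 * x4


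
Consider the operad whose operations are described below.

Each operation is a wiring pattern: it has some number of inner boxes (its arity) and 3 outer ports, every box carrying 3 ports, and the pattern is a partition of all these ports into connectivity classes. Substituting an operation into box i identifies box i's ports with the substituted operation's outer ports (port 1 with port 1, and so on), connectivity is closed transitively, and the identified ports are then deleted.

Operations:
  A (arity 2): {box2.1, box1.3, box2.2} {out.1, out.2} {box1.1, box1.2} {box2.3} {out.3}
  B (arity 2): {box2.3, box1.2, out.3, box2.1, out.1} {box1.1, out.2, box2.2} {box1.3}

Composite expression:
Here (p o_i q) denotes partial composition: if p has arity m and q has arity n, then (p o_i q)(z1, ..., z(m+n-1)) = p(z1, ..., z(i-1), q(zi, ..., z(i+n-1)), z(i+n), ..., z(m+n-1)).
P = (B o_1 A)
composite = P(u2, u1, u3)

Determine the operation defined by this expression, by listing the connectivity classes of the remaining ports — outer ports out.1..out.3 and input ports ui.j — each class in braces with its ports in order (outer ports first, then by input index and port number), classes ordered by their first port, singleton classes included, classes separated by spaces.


{out.1, out.2, out.3, u3.1, u3.2, u3.3} {u1.1, u1.2, u2.3} {u1.3} {u2.1, u2.2}

Reachability decides: close wires over B-identified ports.
composing A on (u2, u1), with out.j its own outer ports: {out.1, out.2} {out.3} {u1.1, u1.2, u2.3} {u1.3} {u2.1, u2.2}
composing B on (u2, u1, u3), with out.j its own outer ports: {out.1, out.2, out.3, u3.1, u3.2, u3.3} {u1.1, u1.2, u2.3} {u1.3} {u2.1, u2.2}


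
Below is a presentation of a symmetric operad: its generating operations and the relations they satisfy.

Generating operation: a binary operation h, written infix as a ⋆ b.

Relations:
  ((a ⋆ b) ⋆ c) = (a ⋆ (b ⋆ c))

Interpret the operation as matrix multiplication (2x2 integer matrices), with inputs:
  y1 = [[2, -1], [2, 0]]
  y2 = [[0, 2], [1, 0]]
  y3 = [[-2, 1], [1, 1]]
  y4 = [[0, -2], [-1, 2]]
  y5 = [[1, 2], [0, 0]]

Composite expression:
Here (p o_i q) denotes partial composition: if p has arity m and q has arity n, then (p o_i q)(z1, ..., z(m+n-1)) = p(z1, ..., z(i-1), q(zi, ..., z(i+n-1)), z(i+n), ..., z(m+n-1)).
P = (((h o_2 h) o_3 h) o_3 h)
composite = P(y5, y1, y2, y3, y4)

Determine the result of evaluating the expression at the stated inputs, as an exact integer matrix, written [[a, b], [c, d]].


(y2 ⋆ y3) = [[2, 2], [-2, 1]]
((y2 ⋆ y3) ⋆ y4) = [[-2, 0], [-1, 6]]
(y1 ⋆ ((y2 ⋆ y3) ⋆ y4)) = [[-3, -6], [-4, 0]]
(y5 ⋆ (y1 ⋆ ((y2 ⋆ y3) ⋆ y4))) = [[-11, -6], [0, 0]]

[[-11, -6], [0, 0]]


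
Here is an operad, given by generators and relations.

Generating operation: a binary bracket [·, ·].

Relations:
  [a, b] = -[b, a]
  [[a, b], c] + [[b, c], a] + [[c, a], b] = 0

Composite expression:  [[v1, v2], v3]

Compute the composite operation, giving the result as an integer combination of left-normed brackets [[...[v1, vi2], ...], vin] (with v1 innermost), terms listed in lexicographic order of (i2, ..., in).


[[v1, v2], v3]

A multilinear Lie element is pinned by v1-initial words (v1 innermost).
Composite bracket: [[v1, v2], v3]
Full expansion: 4 signed words from ab - ba (2^2 = 4).
Coefficients come from the v1-initial words:
  the word v1v2v3 carries sign +1 and contributes +[[v1, v2], v3]


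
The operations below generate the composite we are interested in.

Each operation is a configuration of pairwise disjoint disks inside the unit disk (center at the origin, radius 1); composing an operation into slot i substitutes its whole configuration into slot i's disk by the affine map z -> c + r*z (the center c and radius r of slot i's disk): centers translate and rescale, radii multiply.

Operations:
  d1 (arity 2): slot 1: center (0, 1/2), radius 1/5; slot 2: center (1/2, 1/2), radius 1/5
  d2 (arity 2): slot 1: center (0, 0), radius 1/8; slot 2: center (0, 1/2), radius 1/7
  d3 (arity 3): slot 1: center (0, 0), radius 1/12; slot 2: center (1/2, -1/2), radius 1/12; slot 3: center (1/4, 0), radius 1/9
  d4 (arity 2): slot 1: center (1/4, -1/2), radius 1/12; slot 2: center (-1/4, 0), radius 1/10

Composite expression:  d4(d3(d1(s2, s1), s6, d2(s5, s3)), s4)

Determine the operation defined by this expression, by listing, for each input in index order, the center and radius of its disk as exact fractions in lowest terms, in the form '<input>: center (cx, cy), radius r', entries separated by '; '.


s1: center (73/288, -143/288), radius 1/720; s2: center (1/4, -143/288), radius 1/720; s3: center (13/48, -107/216), radius 1/756; s4: center (-1/4, 0), radius 1/10; s5: center (13/48, -1/2), radius 1/864; s6: center (7/24, -13/24), radius 1/144


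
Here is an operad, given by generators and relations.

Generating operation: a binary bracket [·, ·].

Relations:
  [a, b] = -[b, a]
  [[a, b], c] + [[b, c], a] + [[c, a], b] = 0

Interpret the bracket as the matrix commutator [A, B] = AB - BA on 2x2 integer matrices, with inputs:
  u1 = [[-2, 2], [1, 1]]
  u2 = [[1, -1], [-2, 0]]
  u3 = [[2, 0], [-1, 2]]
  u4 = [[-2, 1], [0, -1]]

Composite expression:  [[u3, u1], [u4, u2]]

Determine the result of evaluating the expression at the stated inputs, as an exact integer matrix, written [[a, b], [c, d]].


[[0, 0], [-4, 0]]

[u3, u1] = [[2, 0], [3, -2]]
[u4, u2] = [[-2, 0], [-2, 2]]
[[u3, u1], [u4, u2]] = [[0, 0], [-4, 0]]


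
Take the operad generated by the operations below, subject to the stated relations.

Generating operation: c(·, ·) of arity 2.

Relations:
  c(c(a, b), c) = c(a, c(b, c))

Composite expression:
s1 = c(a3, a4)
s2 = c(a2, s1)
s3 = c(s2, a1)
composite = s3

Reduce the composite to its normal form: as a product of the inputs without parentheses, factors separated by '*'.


a2 * a3 * a4 * a1

Under associativity of c, the answer is the a's in reading order.
c(a3, a4) flattens to a3 * a4
c(a2, c(a3, a4)) flattens to a2 * a3 * a4
c(c(a2, c(a3, a4)), a1) flattens to a2 * a3 * a4 * a1


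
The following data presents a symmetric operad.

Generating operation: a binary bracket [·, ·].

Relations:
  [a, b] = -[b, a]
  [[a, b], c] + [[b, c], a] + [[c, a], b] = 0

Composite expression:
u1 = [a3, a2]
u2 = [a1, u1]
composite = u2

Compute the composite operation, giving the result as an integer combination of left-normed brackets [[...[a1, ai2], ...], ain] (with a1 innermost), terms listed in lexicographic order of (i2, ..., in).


-[[a1, a2], a3] + [[a1, a3], a2]

Left-normed coefficients sit on the a1-initial expansion words.
Composite bracket: [a1, [a3, a2]]
The bracket unfolds into 4 signed words via [a, b] = ab - ba (2^2 = 4).
Words beginning with a1 determine it all:
  the word a1a2a3 carries sign -1 and contributes -[[a1, a2], a3]
  the word a1a3a2 carries sign +1 and contributes +[[a1, a3], a2]


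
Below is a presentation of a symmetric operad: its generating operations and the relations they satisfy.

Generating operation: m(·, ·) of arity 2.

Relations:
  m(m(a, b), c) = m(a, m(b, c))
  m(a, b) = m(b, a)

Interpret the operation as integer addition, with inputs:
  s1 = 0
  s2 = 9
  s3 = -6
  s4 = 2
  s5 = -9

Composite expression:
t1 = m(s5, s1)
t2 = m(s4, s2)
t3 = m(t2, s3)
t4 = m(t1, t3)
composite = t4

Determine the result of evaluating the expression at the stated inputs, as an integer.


-4

m(s5, s1) = -9
m(s4, s2) = 11
m(m(s4, s2), s3) = 5
m(m(s5, s1), m(m(s4, s2), s3)) = -4


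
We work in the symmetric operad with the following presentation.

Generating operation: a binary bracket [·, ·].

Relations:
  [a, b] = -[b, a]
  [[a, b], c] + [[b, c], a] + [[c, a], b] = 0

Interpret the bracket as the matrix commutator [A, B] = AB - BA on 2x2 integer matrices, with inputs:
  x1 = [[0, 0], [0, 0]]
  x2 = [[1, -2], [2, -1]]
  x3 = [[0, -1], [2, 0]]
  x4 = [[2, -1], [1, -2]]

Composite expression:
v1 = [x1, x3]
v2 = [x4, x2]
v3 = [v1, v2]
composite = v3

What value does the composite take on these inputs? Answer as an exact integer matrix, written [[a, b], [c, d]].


[x1, x3] = [[0, 0], [0, 0]]
[x4, x2] = [[0, -6], [-6, 0]]
[[x1, x3], [x4, x2]] = [[0, 0], [0, 0]]

[[0, 0], [0, 0]]


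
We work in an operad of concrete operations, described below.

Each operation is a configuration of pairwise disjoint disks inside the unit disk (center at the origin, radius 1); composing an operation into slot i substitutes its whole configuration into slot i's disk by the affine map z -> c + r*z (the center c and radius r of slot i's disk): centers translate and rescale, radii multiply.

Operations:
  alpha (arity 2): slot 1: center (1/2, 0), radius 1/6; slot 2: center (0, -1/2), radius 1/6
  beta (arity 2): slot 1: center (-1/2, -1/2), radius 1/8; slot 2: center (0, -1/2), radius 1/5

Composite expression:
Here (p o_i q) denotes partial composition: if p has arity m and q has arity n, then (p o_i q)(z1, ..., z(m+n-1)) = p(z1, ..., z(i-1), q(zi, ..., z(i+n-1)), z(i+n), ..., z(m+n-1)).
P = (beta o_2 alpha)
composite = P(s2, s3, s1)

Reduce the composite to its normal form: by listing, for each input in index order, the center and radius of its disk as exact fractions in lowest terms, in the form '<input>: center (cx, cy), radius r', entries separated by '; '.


Each s-disk chains the slot maps above it in beta; radii multiply.
s2: after 1 affine step, its disk has center (-1/2, -1/2), radius 1/8
s3: after 2 affine steps, its disk has center (1/10, -1/2), radius 1/30
s1: after 2 affine steps, its disk has center (0, -3/5), radius 1/30

s1: center (0, -3/5), radius 1/30; s2: center (-1/2, -1/2), radius 1/8; s3: center (1/10, -1/2), radius 1/30


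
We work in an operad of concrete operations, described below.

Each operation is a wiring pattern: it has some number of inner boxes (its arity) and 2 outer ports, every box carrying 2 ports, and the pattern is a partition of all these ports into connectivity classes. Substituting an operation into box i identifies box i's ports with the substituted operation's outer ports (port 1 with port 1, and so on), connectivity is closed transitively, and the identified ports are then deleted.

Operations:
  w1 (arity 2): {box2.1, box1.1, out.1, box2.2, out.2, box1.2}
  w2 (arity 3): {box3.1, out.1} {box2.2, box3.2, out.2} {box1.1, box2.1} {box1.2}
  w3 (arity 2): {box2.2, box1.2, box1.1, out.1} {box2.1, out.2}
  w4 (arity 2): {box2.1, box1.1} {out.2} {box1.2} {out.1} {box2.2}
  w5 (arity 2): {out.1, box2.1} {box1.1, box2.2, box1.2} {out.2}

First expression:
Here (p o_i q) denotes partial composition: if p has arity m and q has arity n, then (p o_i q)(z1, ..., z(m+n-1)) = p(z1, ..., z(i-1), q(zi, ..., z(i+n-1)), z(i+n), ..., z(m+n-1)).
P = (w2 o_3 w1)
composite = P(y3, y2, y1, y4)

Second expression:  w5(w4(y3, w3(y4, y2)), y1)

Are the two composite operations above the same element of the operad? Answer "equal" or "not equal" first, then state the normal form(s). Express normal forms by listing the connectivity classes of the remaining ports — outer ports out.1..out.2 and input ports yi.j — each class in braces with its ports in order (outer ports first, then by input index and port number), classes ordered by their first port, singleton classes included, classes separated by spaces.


not equal; the first gives {out.1, out.2, y1.1, y1.2, y2.2, y4.1, y4.2} {y2.1, y3.1} {y3.2} and the second {out.1, y1.1} {out.2} {y1.2} {y2.1} {y2.2, y3.1, y4.1, y4.2} {y3.2}


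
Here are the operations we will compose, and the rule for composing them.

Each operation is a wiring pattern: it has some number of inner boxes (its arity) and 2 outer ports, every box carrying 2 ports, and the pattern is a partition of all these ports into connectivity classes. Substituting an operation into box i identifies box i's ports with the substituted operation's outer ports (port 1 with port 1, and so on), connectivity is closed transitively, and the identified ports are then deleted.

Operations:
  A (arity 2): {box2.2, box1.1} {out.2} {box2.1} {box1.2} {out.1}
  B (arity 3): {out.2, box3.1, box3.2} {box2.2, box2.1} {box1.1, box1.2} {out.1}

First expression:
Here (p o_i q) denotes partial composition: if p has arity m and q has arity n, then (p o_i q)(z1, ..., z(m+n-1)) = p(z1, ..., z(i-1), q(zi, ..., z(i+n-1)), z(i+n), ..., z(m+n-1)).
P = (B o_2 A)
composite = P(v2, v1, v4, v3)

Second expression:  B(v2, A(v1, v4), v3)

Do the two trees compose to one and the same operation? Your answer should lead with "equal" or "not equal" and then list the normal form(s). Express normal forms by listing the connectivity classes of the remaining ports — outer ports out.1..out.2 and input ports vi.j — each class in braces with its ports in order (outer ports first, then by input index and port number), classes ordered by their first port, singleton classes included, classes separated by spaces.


equal: each reduces to {out.1} {out.2, v3.1, v3.2} {v1.1, v4.2} {v1.2} {v2.1, v2.2} {v4.1}

The first expression reduces to {out.1} {out.2, v3.1, v3.2} {v1.1, v4.2} {v1.2} {v2.1, v2.2} {v4.1}
The second expression reduces to {out.1} {out.2, v3.1, v3.2} {v1.1, v4.2} {v1.2} {v2.1, v2.2} {v4.1}
The forms coincide; equal.


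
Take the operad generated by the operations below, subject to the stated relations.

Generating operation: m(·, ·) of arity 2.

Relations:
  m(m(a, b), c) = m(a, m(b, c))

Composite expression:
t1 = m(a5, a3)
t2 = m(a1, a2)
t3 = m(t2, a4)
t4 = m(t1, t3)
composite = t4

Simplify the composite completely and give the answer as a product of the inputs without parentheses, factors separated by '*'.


a5 * a3 * a1 * a2 * a4


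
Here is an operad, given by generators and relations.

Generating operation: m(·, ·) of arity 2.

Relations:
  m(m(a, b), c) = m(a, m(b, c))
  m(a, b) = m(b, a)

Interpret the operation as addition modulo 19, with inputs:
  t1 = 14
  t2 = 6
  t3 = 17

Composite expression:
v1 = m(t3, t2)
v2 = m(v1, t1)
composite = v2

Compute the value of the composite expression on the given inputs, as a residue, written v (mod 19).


18 (mod 19)

m(t3, t2) = 4
m(m(t3, t2), t1) = 18


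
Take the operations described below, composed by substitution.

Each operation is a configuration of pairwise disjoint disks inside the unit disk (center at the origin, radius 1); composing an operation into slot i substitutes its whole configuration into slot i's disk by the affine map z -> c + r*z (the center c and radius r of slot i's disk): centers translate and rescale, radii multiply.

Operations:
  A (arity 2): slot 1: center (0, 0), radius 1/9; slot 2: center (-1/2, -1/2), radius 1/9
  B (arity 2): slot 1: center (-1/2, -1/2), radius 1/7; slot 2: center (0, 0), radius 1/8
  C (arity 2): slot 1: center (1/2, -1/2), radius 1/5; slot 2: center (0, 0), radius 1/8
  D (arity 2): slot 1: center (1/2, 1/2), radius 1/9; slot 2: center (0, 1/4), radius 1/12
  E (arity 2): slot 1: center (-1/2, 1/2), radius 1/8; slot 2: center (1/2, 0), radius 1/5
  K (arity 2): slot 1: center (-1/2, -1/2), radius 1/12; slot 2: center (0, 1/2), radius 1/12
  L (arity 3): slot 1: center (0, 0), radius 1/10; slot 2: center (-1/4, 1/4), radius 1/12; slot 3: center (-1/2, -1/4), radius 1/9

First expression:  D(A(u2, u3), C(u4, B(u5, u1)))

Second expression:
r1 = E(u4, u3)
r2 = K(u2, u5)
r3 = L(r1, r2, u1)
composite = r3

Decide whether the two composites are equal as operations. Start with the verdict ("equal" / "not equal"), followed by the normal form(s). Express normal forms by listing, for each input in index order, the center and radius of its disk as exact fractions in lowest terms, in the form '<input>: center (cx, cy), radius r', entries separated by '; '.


not equal — first u1: center (0, 1/4), radius 1/768; u2: center (1/2, 1/2), radius 1/81; u3: center (4/9, 4/9), radius 1/81; u4: center (1/24, 5/24), radius 1/60; u5: center (-1/192, 47/192), radius 1/672, second u1: center (-1/2, -1/4), radius 1/9; u2: center (-7/24, 5/24), radius 1/144; u3: center (1/20, 0), radius 1/50; u4: center (-1/20, 1/20), radius 1/80; u5: center (-1/4, 7/24), radius 1/144

The first composite normalizes to u1: center (0, 1/4), radius 1/768; u2: center (1/2, 1/2), radius 1/81; u3: center (4/9, 4/9), radius 1/81; u4: center (1/24, 5/24), radius 1/60; u5: center (-1/192, 47/192), radius 1/672
The second composite normalizes to u1: center (-1/2, -1/4), radius 1/9; u2: center (-7/24, 5/24), radius 1/144; u3: center (1/20, 0), radius 1/50; u4: center (-1/20, 1/20), radius 1/80; u5: center (-1/4, 7/24), radius 1/144
The normal forms differ: not equal.


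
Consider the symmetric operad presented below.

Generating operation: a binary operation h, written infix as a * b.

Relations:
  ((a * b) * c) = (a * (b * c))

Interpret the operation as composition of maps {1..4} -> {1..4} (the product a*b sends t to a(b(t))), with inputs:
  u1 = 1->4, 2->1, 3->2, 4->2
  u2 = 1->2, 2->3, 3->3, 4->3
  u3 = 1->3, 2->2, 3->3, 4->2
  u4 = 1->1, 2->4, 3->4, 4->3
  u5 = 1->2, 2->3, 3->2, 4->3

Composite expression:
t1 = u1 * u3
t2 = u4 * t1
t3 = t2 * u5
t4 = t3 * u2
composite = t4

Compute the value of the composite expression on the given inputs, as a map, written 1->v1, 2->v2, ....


1->4, 2->1, 3->1, 4->1

(u1 * u3) = 1->2, 2->1, 3->2, 4->1
(u4 * (u1 * u3)) = 1->4, 2->1, 3->4, 4->1
((u4 * (u1 * u3)) * u5) = 1->1, 2->4, 3->1, 4->4
(((u4 * (u1 * u3)) * u5) * u2) = 1->4, 2->1, 3->1, 4->1


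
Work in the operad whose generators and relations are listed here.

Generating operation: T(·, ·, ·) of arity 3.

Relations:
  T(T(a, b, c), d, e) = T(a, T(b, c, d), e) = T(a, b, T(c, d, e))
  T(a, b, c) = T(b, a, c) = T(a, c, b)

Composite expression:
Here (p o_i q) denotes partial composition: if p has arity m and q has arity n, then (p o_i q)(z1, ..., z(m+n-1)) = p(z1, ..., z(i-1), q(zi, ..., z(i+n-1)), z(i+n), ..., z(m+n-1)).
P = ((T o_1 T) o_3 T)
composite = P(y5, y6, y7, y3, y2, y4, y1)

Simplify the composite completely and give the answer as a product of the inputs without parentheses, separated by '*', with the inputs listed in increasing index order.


y1 * y2 * y3 * y4 * y5 * y6 * y7


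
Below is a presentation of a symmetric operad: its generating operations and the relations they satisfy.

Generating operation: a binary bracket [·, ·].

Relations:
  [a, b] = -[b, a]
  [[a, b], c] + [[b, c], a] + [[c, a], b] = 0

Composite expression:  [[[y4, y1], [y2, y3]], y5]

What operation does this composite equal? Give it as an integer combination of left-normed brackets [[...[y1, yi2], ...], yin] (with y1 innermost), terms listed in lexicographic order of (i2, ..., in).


-[[[[y1, y4], y2], y3], y5] + [[[[y1, y4], y3], y2], y5]

Left-normed coefficients sit on the y1-initial expansion words.
Composite bracket: [[[y4, y1], [y2, y3]], y5]
The bracket unfolds into 16 signed words via [a, b] = ab - ba (2^4 = 16).
Words beginning with y1 determine it all:
  sign of y1y4y2y3y5 is -1, so it contributes -[[[[y1, y4], y2], y3], y5]
  sign of y1y4y3y2y5 is +1, so it contributes +[[[[y1, y4], y3], y2], y5]


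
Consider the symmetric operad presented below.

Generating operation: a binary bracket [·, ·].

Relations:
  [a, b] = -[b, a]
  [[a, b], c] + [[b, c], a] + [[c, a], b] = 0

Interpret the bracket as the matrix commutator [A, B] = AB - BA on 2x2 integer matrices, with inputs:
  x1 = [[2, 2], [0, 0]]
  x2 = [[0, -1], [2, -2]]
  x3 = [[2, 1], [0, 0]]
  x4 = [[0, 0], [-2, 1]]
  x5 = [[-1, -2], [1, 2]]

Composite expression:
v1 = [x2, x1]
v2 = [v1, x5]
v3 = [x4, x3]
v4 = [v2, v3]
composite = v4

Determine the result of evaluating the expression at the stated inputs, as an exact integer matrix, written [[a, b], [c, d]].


[[-140, -164], [96, 140]]

[x2, x1] = [[-4, 6], [4, 4]]
[[x2, x1], x5] = [[14, 34], [-4, -14]]
[x4, x3] = [[2, -1], [-4, -2]]
[[[x2, x1], x5], [x4, x3]] = [[-140, -164], [96, 140]]


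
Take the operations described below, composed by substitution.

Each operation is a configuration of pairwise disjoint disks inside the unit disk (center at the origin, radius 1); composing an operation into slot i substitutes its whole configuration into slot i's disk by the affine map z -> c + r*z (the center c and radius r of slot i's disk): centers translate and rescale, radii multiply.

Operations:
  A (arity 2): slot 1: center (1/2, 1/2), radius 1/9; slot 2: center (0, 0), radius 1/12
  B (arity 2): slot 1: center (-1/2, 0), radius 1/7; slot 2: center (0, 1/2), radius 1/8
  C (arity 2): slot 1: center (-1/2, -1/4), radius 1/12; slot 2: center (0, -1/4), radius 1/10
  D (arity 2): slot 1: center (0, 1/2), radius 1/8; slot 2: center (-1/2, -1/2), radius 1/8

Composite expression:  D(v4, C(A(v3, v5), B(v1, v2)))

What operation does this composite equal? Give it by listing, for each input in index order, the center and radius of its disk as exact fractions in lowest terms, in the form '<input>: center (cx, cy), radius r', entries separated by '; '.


v1: center (-81/160, -17/32), radius 1/560; v2: center (-1/2, -21/40), radius 1/640; v3: center (-107/192, -101/192), radius 1/864; v4: center (0, 1/2), radius 1/8; v5: center (-9/16, -17/32), radius 1/1152

Nesting under D composes maps z -> c + r*z down each v-path.
v4: after 1 affine step, its disk has center (0, 1/2), radius 1/8
v3: after 3 affine steps, its disk has center (-107/192, -101/192), radius 1/864
v5: after 3 affine steps, its disk has center (-9/16, -17/32), radius 1/1152
v1: after 3 affine steps, its disk has center (-81/160, -17/32), radius 1/560
v2: after 3 affine steps, its disk has center (-1/2, -21/40), radius 1/640
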